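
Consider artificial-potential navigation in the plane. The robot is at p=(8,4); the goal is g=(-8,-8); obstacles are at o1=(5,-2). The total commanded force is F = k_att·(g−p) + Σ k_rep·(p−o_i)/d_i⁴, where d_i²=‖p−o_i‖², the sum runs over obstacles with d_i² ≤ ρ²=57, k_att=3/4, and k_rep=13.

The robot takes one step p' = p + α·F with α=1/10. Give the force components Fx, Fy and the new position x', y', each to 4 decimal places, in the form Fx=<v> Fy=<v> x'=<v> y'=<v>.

F_att = 3/4·(g−p) = 3/4·(-16,-12) = (-12.0000,-9.0000)
o1: d²=45 ≤ ρ²=57; F_rep = 13·(3,6)/45² = (0.0193,0.0385)
F = F_att + ΣF_rep = (-11.9807,-8.9615)
p' = p + 1/10·F = (6.8019,3.1039)

Fx=-11.9807 Fy=-8.9615 x'=6.8019 y'=3.1039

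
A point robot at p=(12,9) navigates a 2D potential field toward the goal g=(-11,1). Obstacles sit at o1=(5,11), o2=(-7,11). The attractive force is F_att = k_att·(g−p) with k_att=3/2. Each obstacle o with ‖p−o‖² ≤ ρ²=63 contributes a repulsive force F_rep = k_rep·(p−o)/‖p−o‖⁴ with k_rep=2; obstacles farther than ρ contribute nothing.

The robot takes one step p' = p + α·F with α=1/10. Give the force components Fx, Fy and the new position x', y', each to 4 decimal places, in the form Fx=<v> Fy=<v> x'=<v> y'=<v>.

Fx=-34.4950 Fy=-12.0014 x'=8.5505 y'=7.7999

F_att = 3/2·(g−p) = 3/2·(-23,-8) = (-34.5000,-12.0000)
o1: d²=53 ≤ ρ²=63; F_rep = 2·(7,-2)/53² = (0.0050,-0.0014)
o2: d²=365 > ρ²=63 → inactive
F = F_att + ΣF_rep = (-34.4950,-12.0014)
p' = p + 1/10·F = (8.5505,7.7999)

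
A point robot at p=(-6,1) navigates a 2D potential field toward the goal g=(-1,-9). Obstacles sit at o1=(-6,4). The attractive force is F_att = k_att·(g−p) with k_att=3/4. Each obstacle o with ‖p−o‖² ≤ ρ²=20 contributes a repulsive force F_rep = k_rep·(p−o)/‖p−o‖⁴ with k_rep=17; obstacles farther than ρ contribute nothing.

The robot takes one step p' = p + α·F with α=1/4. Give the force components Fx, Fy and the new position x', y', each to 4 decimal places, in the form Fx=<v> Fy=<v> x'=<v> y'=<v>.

Fx=3.7500 Fy=-8.1296 x'=-5.0625 y'=-1.0324

F_att = 3/4·(g−p) = 3/4·(5,-10) = (3.7500,-7.5000)
o1: d²=9 ≤ ρ²=20; F_rep = 17·(0,-3)/9² = (0.0000,-0.6296)
F = F_att + ΣF_rep = (3.7500,-8.1296)
p' = p + 1/4·F = (-5.0625,-1.0324)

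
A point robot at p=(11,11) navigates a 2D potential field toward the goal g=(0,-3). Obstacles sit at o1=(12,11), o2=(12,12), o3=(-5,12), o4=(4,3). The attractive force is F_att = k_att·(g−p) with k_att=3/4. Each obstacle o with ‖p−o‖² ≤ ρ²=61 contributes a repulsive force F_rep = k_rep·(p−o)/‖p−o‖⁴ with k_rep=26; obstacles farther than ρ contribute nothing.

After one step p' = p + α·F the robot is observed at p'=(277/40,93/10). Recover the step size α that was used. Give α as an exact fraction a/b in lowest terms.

α = 1/10

F_att = 3/4·(g−p) = 3/4·(-11,-14) = (-8.2500,-10.5000)
o1: d²=1 ≤ ρ²=61; F_rep = 26·(-1,0)/1² = (-26.0000,0.0000)
o2: d²=2 ≤ ρ²=61; F_rep = 26·(-1,-1)/2² = (-6.5000,-6.5000)
o3: d²=257 > ρ²=61 → inactive
o4: d²=113 > ρ²=61 → inactive
F = F_att + ΣF_rep = (-40.7500,-17.0000)
Δp = p'−p = (-4.0750,-1.7000); α = Δx/Fx = (-163/40) / (-163/4) = 1/10
check: Δy/Fy = (-17/10) / (-17) = 1/10 ✓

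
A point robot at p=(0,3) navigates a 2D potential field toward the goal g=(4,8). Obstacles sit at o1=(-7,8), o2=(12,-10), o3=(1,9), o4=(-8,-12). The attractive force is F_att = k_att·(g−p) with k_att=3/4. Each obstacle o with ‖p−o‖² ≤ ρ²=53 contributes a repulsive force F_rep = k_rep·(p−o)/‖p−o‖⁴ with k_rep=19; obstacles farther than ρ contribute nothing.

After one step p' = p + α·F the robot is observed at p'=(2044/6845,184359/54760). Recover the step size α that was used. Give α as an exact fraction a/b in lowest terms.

F_att = 3/4·(g−p) = 3/4·(4,5) = (3.0000,3.7500)
o1: d²=74 > ρ²=53 → inactive
o2: d²=313 > ρ²=53 → inactive
o3: d²=37 ≤ ρ²=53; F_rep = 19·(-1,-6)/37² = (-0.0139,-0.0833)
o4: d²=289 > ρ²=53 → inactive
F = F_att + ΣF_rep = (2.9861,3.6667)
Δp = p'−p = (0.2986,0.3667); α = Δx/Fx = (2044/6845) / (4088/1369) = 1/10
check: Δy/Fy = (20079/54760) / (20079/5476) = 1/10 ✓

α = 1/10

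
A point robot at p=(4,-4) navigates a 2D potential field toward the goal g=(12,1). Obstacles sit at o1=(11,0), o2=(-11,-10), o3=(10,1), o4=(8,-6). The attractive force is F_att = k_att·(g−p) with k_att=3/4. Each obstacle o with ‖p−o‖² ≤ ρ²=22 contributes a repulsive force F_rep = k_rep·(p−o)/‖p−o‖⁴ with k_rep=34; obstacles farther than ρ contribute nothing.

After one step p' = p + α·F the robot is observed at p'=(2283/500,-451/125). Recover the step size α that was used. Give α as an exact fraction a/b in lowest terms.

α = 1/10

F_att = 3/4·(g−p) = 3/4·(8,5) = (6.0000,3.7500)
o1: d²=65 > ρ²=22 → inactive
o2: d²=261 > ρ²=22 → inactive
o3: d²=61 > ρ²=22 → inactive
o4: d²=20 ≤ ρ²=22; F_rep = 34·(-4,2)/20² = (-0.3400,0.1700)
F = F_att + ΣF_rep = (5.6600,3.9200)
Δp = p'−p = (0.5660,0.3920); α = Δx/Fx = (283/500) / (283/50) = 1/10
check: Δy/Fy = (49/125) / (98/25) = 1/10 ✓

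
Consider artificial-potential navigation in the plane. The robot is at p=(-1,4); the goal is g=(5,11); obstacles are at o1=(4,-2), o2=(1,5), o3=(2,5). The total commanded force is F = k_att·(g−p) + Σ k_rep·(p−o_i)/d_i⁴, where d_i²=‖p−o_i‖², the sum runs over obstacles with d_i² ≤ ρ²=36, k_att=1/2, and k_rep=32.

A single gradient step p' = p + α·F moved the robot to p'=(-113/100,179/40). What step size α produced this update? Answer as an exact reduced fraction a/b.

F_att = 1/2·(g−p) = 1/2·(6,7) = (3.0000,3.5000)
o1: d²=61 > ρ²=36 → inactive
o2: d²=5 ≤ ρ²=36; F_rep = 32·(-2,-1)/5² = (-2.5600,-1.2800)
o3: d²=10 ≤ ρ²=36; F_rep = 32·(-3,-1)/10² = (-0.9600,-0.3200)
F = F_att + ΣF_rep = (-0.5200,1.9000)
Δp = p'−p = (-0.1300,0.4750); α = Δx/Fx = (-13/100) / (-13/25) = 1/4
check: Δy/Fy = (19/40) / (19/10) = 1/4 ✓

α = 1/4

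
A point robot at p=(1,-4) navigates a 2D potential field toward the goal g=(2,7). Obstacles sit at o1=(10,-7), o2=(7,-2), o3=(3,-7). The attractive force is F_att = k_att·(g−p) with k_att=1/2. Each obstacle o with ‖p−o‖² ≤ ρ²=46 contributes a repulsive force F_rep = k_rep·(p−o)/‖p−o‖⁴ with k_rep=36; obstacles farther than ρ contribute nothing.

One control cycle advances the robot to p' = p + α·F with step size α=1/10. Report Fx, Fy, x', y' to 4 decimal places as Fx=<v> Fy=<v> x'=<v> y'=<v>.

F_att = 1/2·(g−p) = 1/2·(1,11) = (0.5000,5.5000)
o1: d²=90 > ρ²=46 → inactive
o2: d²=40 ≤ ρ²=46; F_rep = 36·(-6,-2)/40² = (-0.1350,-0.0450)
o3: d²=13 ≤ ρ²=46; F_rep = 36·(-2,3)/13² = (-0.4260,0.6391)
F = F_att + ΣF_rep = (-0.0610,6.0941)
p' = p + 1/10·F = (0.9939,-3.3906)

Fx=-0.0610 Fy=6.0941 x'=0.9939 y'=-3.3906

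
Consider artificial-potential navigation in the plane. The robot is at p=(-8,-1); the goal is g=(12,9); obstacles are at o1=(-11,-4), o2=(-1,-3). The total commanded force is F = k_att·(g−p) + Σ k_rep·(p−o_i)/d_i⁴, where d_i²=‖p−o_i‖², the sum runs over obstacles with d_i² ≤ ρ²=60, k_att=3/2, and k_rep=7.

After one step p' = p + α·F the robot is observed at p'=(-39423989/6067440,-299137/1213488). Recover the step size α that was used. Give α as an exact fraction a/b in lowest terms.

F_att = 3/2·(g−p) = 3/2·(20,10) = (30.0000,15.0000)
o1: d²=18 ≤ ρ²=60; F_rep = 7·(3,3)/18² = (0.0648,0.0648)
o2: d²=53 ≤ ρ²=60; F_rep = 7·(-7,2)/53² = (-0.0174,0.0050)
F = F_att + ΣF_rep = (30.0474,15.0698)
Δp = p'−p = (1.5024,0.7535); α = Δx/Fx = (9115531/6067440) / (9115531/303372) = 1/20
check: Δy/Fy = (914351/1213488) / (4571755/303372) = 1/20 ✓

α = 1/20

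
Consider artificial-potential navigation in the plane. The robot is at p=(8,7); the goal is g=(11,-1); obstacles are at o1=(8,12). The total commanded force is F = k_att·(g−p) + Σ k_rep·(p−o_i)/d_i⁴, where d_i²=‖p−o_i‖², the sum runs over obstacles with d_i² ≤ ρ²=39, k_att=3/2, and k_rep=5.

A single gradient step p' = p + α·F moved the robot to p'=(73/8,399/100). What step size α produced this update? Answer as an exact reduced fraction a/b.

α = 1/4

F_att = 3/2·(g−p) = 3/2·(3,-8) = (4.5000,-12.0000)
o1: d²=25 ≤ ρ²=39; F_rep = 5·(0,-5)/25² = (0.0000,-0.0400)
F = F_att + ΣF_rep = (4.5000,-12.0400)
Δp = p'−p = (1.1250,-3.0100); α = Δx/Fx = (9/8) / (9/2) = 1/4
check: Δy/Fy = (-301/100) / (-301/25) = 1/4 ✓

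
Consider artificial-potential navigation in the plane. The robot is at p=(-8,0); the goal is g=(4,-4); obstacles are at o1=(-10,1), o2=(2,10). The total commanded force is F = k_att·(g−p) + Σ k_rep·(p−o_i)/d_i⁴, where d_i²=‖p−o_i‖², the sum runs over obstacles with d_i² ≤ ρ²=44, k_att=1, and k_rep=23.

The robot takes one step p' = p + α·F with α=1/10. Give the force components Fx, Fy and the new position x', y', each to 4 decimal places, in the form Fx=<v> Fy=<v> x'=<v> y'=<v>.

Fx=13.8400 Fy=-4.9200 x'=-6.6160 y'=-0.4920

F_att = 1·(g−p) = 1·(12,-4) = (12.0000,-4.0000)
o1: d²=5 ≤ ρ²=44; F_rep = 23·(2,-1)/5² = (1.8400,-0.9200)
o2: d²=200 > ρ²=44 → inactive
F = F_att + ΣF_rep = (13.8400,-4.9200)
p' = p + 1/10·F = (-6.6160,-0.4920)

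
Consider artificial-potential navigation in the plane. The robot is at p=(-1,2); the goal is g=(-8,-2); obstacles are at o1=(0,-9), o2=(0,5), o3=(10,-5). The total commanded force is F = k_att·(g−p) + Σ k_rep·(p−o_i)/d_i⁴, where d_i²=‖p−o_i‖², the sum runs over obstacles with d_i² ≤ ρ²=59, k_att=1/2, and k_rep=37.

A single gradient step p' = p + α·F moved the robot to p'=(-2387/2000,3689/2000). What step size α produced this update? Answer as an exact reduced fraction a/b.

F_att = 1/2·(g−p) = 1/2·(-7,-4) = (-3.5000,-2.0000)
o1: d²=122 > ρ²=59 → inactive
o2: d²=10 ≤ ρ²=59; F_rep = 37·(-1,-3)/10² = (-0.3700,-1.1100)
o3: d²=170 > ρ²=59 → inactive
F = F_att + ΣF_rep = (-3.8700,-3.1100)
Δp = p'−p = (-0.1935,-0.1555); α = Δx/Fx = (-387/2000) / (-387/100) = 1/20
check: Δy/Fy = (-311/2000) / (-311/100) = 1/20 ✓

α = 1/20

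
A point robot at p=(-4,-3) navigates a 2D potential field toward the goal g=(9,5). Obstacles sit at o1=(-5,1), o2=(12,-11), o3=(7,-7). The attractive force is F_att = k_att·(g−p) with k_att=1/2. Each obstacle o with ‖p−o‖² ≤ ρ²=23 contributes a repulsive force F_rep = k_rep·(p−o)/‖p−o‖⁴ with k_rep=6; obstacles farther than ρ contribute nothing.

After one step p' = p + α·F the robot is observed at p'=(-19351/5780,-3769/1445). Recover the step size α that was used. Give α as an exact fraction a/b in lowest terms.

α = 1/10

F_att = 1/2·(g−p) = 1/2·(13,8) = (6.5000,4.0000)
o1: d²=17 ≤ ρ²=23; F_rep = 6·(1,-4)/17² = (0.0208,-0.0830)
o2: d²=320 > ρ²=23 → inactive
o3: d²=137 > ρ²=23 → inactive
F = F_att + ΣF_rep = (6.5208,3.9170)
Δp = p'−p = (0.6521,0.3917); α = Δx/Fx = (3769/5780) / (3769/578) = 1/10
check: Δy/Fy = (566/1445) / (1132/289) = 1/10 ✓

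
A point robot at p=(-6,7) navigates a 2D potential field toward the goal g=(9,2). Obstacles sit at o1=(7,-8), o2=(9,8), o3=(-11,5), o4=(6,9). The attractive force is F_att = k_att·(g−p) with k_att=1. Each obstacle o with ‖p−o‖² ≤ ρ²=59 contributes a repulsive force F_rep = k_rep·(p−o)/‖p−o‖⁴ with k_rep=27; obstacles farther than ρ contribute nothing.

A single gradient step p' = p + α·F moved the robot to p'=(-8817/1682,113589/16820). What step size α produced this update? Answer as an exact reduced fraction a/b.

F_att = 1·(g−p) = 1·(15,-5) = (15.0000,-5.0000)
o1: d²=394 > ρ²=59 → inactive
o2: d²=226 > ρ²=59 → inactive
o3: d²=29 ≤ ρ²=59; F_rep = 27·(5,2)/29² = (0.1605,0.0642)
o4: d²=148 > ρ²=59 → inactive
F = F_att + ΣF_rep = (15.1605,-4.9358)
Δp = p'−p = (0.7580,-0.2468); α = Δx/Fx = (1275/1682) / (12750/841) = 1/20
check: Δy/Fy = (-4151/16820) / (-4151/841) = 1/20 ✓

α = 1/20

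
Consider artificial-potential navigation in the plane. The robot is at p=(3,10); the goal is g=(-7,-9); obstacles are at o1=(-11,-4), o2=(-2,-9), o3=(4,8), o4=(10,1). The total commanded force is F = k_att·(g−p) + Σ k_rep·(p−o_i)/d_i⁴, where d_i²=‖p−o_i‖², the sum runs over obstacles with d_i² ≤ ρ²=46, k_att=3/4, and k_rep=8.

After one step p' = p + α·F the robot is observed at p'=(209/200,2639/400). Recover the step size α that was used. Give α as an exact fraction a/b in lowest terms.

α = 1/4

F_att = 3/4·(g−p) = 3/4·(-10,-19) = (-7.5000,-14.2500)
o1: d²=392 > ρ²=46 → inactive
o2: d²=386 > ρ²=46 → inactive
o3: d²=5 ≤ ρ²=46; F_rep = 8·(-1,2)/5² = (-0.3200,0.6400)
o4: d²=130 > ρ²=46 → inactive
F = F_att + ΣF_rep = (-7.8200,-13.6100)
Δp = p'−p = (-1.9550,-3.4025); α = Δx/Fx = (-391/200) / (-391/50) = 1/4
check: Δy/Fy = (-1361/400) / (-1361/100) = 1/4 ✓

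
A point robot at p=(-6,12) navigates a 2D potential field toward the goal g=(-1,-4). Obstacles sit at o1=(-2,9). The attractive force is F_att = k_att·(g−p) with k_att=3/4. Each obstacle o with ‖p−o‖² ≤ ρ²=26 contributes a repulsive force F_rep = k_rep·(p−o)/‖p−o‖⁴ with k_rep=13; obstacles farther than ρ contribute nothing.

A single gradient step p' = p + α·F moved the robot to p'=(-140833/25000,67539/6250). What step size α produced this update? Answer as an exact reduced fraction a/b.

α = 1/10

F_att = 3/4·(g−p) = 3/4·(5,-16) = (3.7500,-12.0000)
o1: d²=25 ≤ ρ²=26; F_rep = 13·(-4,3)/25² = (-0.0832,0.0624)
F = F_att + ΣF_rep = (3.6668,-11.9376)
Δp = p'−p = (0.3667,-1.1938); α = Δx/Fx = (9167/25000) / (9167/2500) = 1/10
check: Δy/Fy = (-7461/6250) / (-7461/625) = 1/10 ✓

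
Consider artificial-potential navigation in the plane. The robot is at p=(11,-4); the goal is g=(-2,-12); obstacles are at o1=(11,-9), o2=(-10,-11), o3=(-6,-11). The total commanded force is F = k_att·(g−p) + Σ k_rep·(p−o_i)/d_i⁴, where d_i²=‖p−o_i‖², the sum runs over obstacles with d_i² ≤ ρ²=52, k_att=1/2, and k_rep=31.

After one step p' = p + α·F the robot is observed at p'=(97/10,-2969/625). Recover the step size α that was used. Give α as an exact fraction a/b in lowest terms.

F_att = 1/2·(g−p) = 1/2·(-13,-8) = (-6.5000,-4.0000)
o1: d²=25 ≤ ρ²=52; F_rep = 31·(0,5)/25² = (0.0000,0.2480)
o2: d²=490 > ρ²=52 → inactive
o3: d²=338 > ρ²=52 → inactive
F = F_att + ΣF_rep = (-6.5000,-3.7520)
Δp = p'−p = (-1.3000,-0.7504); α = Δx/Fx = (-13/10) / (-13/2) = 1/5
check: Δy/Fy = (-469/625) / (-469/125) = 1/5 ✓

α = 1/5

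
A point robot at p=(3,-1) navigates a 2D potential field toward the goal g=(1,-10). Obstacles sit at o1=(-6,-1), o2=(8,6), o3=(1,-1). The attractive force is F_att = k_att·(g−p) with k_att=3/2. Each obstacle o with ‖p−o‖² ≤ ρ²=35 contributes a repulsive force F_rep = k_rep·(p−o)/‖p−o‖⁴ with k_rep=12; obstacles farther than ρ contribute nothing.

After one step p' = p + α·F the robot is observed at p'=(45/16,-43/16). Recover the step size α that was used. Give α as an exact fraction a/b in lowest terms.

F_att = 3/2·(g−p) = 3/2·(-2,-9) = (-3.0000,-13.5000)
o1: d²=81 > ρ²=35 → inactive
o2: d²=74 > ρ²=35 → inactive
o3: d²=4 ≤ ρ²=35; F_rep = 12·(2,0)/4² = (1.5000,0.0000)
F = F_att + ΣF_rep = (-1.5000,-13.5000)
Δp = p'−p = (-0.1875,-1.6875); α = Δx/Fx = (-3/16) / (-3/2) = 1/8
check: Δy/Fy = (-27/16) / (-27/2) = 1/8 ✓

α = 1/8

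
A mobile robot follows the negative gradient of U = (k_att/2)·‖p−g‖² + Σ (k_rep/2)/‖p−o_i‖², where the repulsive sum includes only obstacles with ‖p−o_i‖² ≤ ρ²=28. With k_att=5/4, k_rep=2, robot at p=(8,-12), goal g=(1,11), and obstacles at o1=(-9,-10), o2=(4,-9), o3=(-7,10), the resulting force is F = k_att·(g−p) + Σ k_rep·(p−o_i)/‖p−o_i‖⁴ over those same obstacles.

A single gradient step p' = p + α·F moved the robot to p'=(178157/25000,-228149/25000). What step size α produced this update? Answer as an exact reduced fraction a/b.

F_att = 5/4·(g−p) = 5/4·(-7,23) = (-8.7500,28.7500)
o1: d²=293 > ρ²=28 → inactive
o2: d²=25 ≤ ρ²=28; F_rep = 2·(4,-3)/25² = (0.0128,-0.0096)
o3: d²=709 > ρ²=28 → inactive
F = F_att + ΣF_rep = (-8.7372,28.7404)
Δp = p'−p = (-0.8737,2.8740); α = Δx/Fx = (-21843/25000) / (-21843/2500) = 1/10
check: Δy/Fy = (71851/25000) / (71851/2500) = 1/10 ✓

α = 1/10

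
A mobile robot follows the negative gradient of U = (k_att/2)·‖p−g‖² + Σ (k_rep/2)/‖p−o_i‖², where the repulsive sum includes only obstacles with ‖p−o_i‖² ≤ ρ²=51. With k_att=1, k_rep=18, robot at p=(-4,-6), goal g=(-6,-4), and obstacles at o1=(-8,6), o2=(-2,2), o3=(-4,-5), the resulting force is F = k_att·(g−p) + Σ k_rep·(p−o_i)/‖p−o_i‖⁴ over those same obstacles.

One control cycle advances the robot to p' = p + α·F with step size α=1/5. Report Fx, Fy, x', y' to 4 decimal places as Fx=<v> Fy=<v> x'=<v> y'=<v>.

Fx=-2.0000 Fy=-16.0000 x'=-4.4000 y'=-9.2000

F_att = 1·(g−p) = 1·(-2,2) = (-2.0000,2.0000)
o1: d²=160 > ρ²=51 → inactive
o2: d²=68 > ρ²=51 → inactive
o3: d²=1 ≤ ρ²=51; F_rep = 18·(0,-1)/1² = (0.0000,-18.0000)
F = F_att + ΣF_rep = (-2.0000,-16.0000)
p' = p + 1/5·F = (-4.4000,-9.2000)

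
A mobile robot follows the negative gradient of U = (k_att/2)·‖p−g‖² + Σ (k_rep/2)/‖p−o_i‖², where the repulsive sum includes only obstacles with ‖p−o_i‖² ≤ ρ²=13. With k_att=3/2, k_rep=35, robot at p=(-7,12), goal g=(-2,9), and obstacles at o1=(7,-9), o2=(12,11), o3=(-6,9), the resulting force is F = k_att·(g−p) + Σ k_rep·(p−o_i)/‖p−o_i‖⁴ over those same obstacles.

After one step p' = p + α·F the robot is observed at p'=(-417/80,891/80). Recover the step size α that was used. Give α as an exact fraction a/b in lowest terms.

α = 1/4

F_att = 3/2·(g−p) = 3/2·(5,-3) = (7.5000,-4.5000)
o1: d²=637 > ρ²=13 → inactive
o2: d²=362 > ρ²=13 → inactive
o3: d²=10 ≤ ρ²=13; F_rep = 35·(-1,3)/10² = (-0.3500,1.0500)
F = F_att + ΣF_rep = (7.1500,-3.4500)
Δp = p'−p = (1.7875,-0.8625); α = Δx/Fx = (143/80) / (143/20) = 1/4
check: Δy/Fy = (-69/80) / (-69/20) = 1/4 ✓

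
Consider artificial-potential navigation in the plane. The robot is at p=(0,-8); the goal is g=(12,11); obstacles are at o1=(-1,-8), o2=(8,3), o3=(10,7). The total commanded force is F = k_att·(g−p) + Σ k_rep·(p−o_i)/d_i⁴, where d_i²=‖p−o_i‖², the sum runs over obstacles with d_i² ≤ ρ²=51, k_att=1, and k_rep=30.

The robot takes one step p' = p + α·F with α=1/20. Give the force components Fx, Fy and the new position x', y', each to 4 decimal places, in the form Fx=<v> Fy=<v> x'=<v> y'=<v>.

F_att = 1·(g−p) = 1·(12,19) = (12.0000,19.0000)
o1: d²=1 ≤ ρ²=51; F_rep = 30·(1,0)/1² = (30.0000,0.0000)
o2: d²=185 > ρ²=51 → inactive
o3: d²=325 > ρ²=51 → inactive
F = F_att + ΣF_rep = (42.0000,19.0000)
p' = p + 1/20·F = (2.1000,-7.0500)

Fx=42.0000 Fy=19.0000 x'=2.1000 y'=-7.0500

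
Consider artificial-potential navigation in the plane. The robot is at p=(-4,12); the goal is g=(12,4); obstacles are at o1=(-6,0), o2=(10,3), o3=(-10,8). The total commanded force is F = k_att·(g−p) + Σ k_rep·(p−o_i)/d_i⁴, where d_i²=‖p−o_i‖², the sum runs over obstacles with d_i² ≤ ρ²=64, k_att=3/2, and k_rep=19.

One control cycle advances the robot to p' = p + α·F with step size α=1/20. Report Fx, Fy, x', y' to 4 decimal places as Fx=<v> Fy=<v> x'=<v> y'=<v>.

Fx=24.0422 Fy=-11.9719 x'=-2.7979 y'=11.4014

F_att = 3/2·(g−p) = 3/2·(16,-8) = (24.0000,-12.0000)
o1: d²=148 > ρ²=64 → inactive
o2: d²=277 > ρ²=64 → inactive
o3: d²=52 ≤ ρ²=64; F_rep = 19·(6,4)/52² = (0.0422,0.0281)
F = F_att + ΣF_rep = (24.0422,-11.9719)
p' = p + 1/20·F = (-2.7979,11.4014)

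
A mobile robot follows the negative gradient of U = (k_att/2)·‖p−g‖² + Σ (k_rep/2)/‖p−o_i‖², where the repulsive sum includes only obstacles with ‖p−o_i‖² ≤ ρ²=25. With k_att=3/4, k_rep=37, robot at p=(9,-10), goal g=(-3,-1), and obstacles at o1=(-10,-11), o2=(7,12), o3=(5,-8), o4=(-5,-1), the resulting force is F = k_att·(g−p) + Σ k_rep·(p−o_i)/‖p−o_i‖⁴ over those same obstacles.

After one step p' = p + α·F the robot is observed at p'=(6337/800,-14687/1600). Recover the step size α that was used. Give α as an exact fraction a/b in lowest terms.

α = 1/8

F_att = 3/4·(g−p) = 3/4·(-12,9) = (-9.0000,6.7500)
o1: d²=362 > ρ²=25 → inactive
o2: d²=488 > ρ²=25 → inactive
o3: d²=20 ≤ ρ²=25; F_rep = 37·(4,-2)/20² = (0.3700,-0.1850)
o4: d²=277 > ρ²=25 → inactive
F = F_att + ΣF_rep = (-8.6300,6.5650)
Δp = p'−p = (-1.0788,0.8206); α = Δx/Fx = (-863/800) / (-863/100) = 1/8
check: Δy/Fy = (1313/1600) / (1313/200) = 1/8 ✓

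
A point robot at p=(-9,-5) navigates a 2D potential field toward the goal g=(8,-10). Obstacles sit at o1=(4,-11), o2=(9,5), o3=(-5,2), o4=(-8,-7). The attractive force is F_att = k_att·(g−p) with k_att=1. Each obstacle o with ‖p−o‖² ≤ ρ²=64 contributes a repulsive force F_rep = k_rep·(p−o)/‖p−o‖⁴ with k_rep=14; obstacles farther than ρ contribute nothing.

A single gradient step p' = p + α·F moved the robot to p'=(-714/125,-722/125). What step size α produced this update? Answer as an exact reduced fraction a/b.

F_att = 1·(g−p) = 1·(17,-5) = (17.0000,-5.0000)
o1: d²=205 > ρ²=64 → inactive
o2: d²=424 > ρ²=64 → inactive
o3: d²=65 > ρ²=64 → inactive
o4: d²=5 ≤ ρ²=64; F_rep = 14·(-1,2)/5² = (-0.5600,1.1200)
F = F_att + ΣF_rep = (16.4400,-3.8800)
Δp = p'−p = (3.2880,-0.7760); α = Δx/Fx = (411/125) / (411/25) = 1/5
check: Δy/Fy = (-97/125) / (-97/25) = 1/5 ✓

α = 1/5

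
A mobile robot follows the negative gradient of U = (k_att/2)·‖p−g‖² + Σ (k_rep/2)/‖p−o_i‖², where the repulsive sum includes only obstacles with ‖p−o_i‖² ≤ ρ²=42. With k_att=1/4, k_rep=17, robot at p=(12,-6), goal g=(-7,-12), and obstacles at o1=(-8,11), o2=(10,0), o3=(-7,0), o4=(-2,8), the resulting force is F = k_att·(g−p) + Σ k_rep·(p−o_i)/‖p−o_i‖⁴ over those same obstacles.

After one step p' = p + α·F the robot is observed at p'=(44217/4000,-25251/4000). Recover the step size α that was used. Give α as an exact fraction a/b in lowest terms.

F_att = 1/4·(g−p) = 1/4·(-19,-6) = (-4.7500,-1.5000)
o1: d²=689 > ρ²=42 → inactive
o2: d²=40 ≤ ρ²=42; F_rep = 17·(2,-6)/40² = (0.0213,-0.0638)
o3: d²=397 > ρ²=42 → inactive
o4: d²=392 > ρ²=42 → inactive
F = F_att + ΣF_rep = (-4.7287,-1.5637)
Δp = p'−p = (-0.9457,-0.3127); α = Δx/Fx = (-3783/4000) / (-3783/800) = 1/5
check: Δy/Fy = (-1251/4000) / (-1251/800) = 1/5 ✓

α = 1/5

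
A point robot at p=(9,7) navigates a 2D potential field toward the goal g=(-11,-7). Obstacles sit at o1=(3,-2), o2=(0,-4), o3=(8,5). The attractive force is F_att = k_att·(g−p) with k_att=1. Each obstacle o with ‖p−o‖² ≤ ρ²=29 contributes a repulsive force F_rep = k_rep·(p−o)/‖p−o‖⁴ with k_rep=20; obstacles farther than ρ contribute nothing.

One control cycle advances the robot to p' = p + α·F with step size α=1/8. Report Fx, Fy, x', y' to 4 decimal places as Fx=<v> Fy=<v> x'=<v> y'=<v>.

Fx=-19.2000 Fy=-12.4000 x'=6.6000 y'=5.4500

F_att = 1·(g−p) = 1·(-20,-14) = (-20.0000,-14.0000)
o1: d²=117 > ρ²=29 → inactive
o2: d²=202 > ρ²=29 → inactive
o3: d²=5 ≤ ρ²=29; F_rep = 20·(1,2)/5² = (0.8000,1.6000)
F = F_att + ΣF_rep = (-19.2000,-12.4000)
p' = p + 1/8·F = (6.6000,5.4500)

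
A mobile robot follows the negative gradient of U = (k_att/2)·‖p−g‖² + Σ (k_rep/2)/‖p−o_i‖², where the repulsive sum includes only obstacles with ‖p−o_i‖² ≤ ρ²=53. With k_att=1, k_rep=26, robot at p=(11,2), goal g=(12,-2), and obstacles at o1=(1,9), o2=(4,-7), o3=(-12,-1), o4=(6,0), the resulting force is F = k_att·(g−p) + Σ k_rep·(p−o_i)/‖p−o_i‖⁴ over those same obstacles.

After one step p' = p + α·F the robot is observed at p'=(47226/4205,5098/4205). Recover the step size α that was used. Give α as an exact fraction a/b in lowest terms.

α = 1/5

F_att = 1·(g−p) = 1·(1,-4) = (1.0000,-4.0000)
o1: d²=149 > ρ²=53 → inactive
o2: d²=130 > ρ²=53 → inactive
o3: d²=538 > ρ²=53 → inactive
o4: d²=29 ≤ ρ²=53; F_rep = 26·(5,2)/29² = (0.1546,0.0618)
F = F_att + ΣF_rep = (1.1546,-3.9382)
Δp = p'−p = (0.2309,-0.7876); α = Δx/Fx = (971/4205) / (971/841) = 1/5
check: Δy/Fy = (-3312/4205) / (-3312/841) = 1/5 ✓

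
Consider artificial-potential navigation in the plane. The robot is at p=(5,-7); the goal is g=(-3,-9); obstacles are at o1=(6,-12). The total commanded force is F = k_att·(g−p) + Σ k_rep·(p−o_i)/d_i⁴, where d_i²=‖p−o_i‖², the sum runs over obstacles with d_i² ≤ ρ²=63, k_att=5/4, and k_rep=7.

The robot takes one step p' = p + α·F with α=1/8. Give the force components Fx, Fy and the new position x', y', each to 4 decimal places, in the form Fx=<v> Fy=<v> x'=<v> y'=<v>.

Fx=-10.0104 Fy=-2.4482 x'=3.7487 y'=-7.3060

F_att = 5/4·(g−p) = 5/4·(-8,-2) = (-10.0000,-2.5000)
o1: d²=26 ≤ ρ²=63; F_rep = 7·(-1,5)/26² = (-0.0104,0.0518)
F = F_att + ΣF_rep = (-10.0104,-2.4482)
p' = p + 1/8·F = (3.7487,-7.3060)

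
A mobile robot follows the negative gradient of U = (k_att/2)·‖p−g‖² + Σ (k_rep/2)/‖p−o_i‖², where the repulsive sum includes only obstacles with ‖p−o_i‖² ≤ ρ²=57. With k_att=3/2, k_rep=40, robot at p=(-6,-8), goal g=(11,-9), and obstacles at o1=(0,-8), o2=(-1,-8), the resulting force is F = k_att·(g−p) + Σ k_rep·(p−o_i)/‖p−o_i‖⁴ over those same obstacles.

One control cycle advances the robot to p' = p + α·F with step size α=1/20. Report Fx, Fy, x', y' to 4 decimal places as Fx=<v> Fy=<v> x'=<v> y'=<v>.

Fx=24.9948 Fy=-1.5000 x'=-4.7503 y'=-8.0750

F_att = 3/2·(g−p) = 3/2·(17,-1) = (25.5000,-1.5000)
o1: d²=36 ≤ ρ²=57; F_rep = 40·(-6,0)/36² = (-0.1852,0.0000)
o2: d²=25 ≤ ρ²=57; F_rep = 40·(-5,0)/25² = (-0.3200,0.0000)
F = F_att + ΣF_rep = (24.9948,-1.5000)
p' = p + 1/20·F = (-4.7503,-8.0750)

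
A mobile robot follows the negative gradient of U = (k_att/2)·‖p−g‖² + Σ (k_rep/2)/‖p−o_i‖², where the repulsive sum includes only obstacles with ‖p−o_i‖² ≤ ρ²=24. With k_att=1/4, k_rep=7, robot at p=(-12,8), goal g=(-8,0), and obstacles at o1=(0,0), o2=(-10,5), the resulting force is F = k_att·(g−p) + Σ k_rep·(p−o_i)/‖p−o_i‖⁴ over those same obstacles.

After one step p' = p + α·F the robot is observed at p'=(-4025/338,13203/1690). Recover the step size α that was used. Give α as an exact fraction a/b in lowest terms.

α = 1/10

F_att = 1/4·(g−p) = 1/4·(4,-8) = (1.0000,-2.0000)
o1: d²=208 > ρ²=24 → inactive
o2: d²=13 ≤ ρ²=24; F_rep = 7·(-2,3)/13² = (-0.0828,0.1243)
F = F_att + ΣF_rep = (0.9172,-1.8757)
Δp = p'−p = (0.0917,-0.1876); α = Δx/Fx = (31/338) / (155/169) = 1/10
check: Δy/Fy = (-317/1690) / (-317/169) = 1/10 ✓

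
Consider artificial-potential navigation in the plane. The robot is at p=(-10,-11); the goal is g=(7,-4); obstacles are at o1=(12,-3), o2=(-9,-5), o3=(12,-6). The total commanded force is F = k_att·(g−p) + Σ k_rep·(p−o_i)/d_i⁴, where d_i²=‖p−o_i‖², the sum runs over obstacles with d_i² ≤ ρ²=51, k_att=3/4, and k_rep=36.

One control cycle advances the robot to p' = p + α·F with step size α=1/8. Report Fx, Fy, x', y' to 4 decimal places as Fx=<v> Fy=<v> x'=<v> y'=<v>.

F_att = 3/4·(g−p) = 3/4·(17,7) = (12.7500,5.2500)
o1: d²=548 > ρ²=51 → inactive
o2: d²=37 ≤ ρ²=51; F_rep = 36·(-1,-6)/37² = (-0.0263,-0.1578)
o3: d²=509 > ρ²=51 → inactive
F = F_att + ΣF_rep = (12.7237,5.0922)
p' = p + 1/8·F = (-8.4095,-10.3635)

Fx=12.7237 Fy=5.0922 x'=-8.4095 y'=-10.3635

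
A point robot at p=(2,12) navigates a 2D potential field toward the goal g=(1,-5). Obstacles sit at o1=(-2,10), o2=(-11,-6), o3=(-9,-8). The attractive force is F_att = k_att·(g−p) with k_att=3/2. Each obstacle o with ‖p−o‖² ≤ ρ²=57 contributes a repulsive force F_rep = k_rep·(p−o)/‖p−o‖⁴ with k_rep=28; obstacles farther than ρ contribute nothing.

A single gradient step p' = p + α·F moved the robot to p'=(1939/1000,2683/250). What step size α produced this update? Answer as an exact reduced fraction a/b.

α = 1/20

F_att = 3/2·(g−p) = 3/2·(-1,-17) = (-1.5000,-25.5000)
o1: d²=20 ≤ ρ²=57; F_rep = 28·(4,2)/20² = (0.2800,0.1400)
o2: d²=493 > ρ²=57 → inactive
o3: d²=521 > ρ²=57 → inactive
F = F_att + ΣF_rep = (-1.2200,-25.3600)
Δp = p'−p = (-0.0610,-1.2680); α = Δx/Fx = (-61/1000) / (-61/50) = 1/20
check: Δy/Fy = (-317/250) / (-634/25) = 1/20 ✓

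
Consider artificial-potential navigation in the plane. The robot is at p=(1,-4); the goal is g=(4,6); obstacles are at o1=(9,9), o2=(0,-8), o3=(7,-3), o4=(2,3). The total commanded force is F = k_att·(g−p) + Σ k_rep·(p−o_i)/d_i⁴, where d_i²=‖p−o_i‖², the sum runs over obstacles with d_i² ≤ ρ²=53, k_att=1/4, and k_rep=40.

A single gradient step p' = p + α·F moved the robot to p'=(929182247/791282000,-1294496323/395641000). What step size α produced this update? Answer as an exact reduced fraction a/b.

α = 1/4

F_att = 1/4·(g−p) = 1/4·(3,10) = (0.7500,2.5000)
o1: d²=233 > ρ²=53 → inactive
o2: d²=17 ≤ ρ²=53; F_rep = 40·(1,4)/17² = (0.1384,0.5536)
o3: d²=37 ≤ ρ²=53; F_rep = 40·(-6,-1)/37² = (-0.1753,-0.0292)
o4: d²=50 ≤ ρ²=53; F_rep = 40·(-1,-7)/50² = (-0.0160,-0.1120)
F = F_att + ΣF_rep = (0.6971,2.9124)
Δp = p'−p = (0.1743,0.7281); α = Δx/Fx = (137900247/791282000) / (137900247/197820500) = 1/4
check: Δy/Fy = (288067677/395641000) / (288067677/98910250) = 1/4 ✓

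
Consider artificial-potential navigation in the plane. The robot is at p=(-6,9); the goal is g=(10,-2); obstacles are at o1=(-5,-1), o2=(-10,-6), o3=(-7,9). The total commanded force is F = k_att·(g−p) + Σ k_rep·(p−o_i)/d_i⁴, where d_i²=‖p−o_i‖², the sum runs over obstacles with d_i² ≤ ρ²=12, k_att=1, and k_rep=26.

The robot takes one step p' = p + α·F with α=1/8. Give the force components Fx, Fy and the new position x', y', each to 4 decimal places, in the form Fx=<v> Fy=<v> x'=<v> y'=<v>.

Fx=42.0000 Fy=-11.0000 x'=-0.7500 y'=7.6250

F_att = 1·(g−p) = 1·(16,-11) = (16.0000,-11.0000)
o1: d²=101 > ρ²=12 → inactive
o2: d²=241 > ρ²=12 → inactive
o3: d²=1 ≤ ρ²=12; F_rep = 26·(1,0)/1² = (26.0000,0.0000)
F = F_att + ΣF_rep = (42.0000,-11.0000)
p' = p + 1/8·F = (-0.7500,7.6250)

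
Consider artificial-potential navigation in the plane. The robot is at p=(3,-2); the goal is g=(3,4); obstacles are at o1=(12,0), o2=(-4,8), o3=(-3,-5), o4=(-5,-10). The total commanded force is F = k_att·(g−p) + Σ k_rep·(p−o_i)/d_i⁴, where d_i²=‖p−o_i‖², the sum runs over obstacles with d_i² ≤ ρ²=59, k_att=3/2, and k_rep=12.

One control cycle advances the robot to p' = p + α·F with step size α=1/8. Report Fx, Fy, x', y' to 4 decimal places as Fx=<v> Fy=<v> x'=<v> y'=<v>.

Fx=0.0356 Fy=9.0178 x'=3.0044 y'=-0.8728

F_att = 3/2·(g−p) = 3/2·(0,6) = (0.0000,9.0000)
o1: d²=85 > ρ²=59 → inactive
o2: d²=149 > ρ²=59 → inactive
o3: d²=45 ≤ ρ²=59; F_rep = 12·(6,3)/45² = (0.0356,0.0178)
o4: d²=128 > ρ²=59 → inactive
F = F_att + ΣF_rep = (0.0356,9.0178)
p' = p + 1/8·F = (3.0044,-0.8728)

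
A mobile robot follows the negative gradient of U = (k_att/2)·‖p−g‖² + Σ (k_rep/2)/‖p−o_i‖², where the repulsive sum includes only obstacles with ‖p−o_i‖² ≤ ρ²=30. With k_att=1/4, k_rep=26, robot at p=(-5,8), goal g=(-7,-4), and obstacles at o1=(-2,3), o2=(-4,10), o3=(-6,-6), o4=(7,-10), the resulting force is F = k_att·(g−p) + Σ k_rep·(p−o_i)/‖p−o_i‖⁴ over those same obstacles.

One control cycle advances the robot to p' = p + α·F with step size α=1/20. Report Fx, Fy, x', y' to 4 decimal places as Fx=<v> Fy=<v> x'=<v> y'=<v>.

Fx=-1.5400 Fy=-5.0800 x'=-5.0770 y'=7.7460

F_att = 1/4·(g−p) = 1/4·(-2,-12) = (-0.5000,-3.0000)
o1: d²=34 > ρ²=30 → inactive
o2: d²=5 ≤ ρ²=30; F_rep = 26·(-1,-2)/5² = (-1.0400,-2.0800)
o3: d²=197 > ρ²=30 → inactive
o4: d²=468 > ρ²=30 → inactive
F = F_att + ΣF_rep = (-1.5400,-5.0800)
p' = p + 1/20·F = (-5.0770,7.7460)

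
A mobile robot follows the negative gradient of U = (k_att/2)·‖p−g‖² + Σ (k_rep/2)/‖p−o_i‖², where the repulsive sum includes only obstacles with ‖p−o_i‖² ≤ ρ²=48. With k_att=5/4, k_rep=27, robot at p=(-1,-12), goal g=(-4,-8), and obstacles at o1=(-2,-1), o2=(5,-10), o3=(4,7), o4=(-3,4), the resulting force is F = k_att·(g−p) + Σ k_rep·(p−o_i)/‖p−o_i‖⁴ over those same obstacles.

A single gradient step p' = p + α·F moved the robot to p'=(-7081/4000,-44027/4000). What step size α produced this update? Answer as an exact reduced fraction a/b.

α = 1/5

F_att = 5/4·(g−p) = 5/4·(-3,4) = (-3.7500,5.0000)
o1: d²=122 > ρ²=48 → inactive
o2: d²=40 ≤ ρ²=48; F_rep = 27·(-6,-2)/40² = (-0.1013,-0.0338)
o3: d²=386 > ρ²=48 → inactive
o4: d²=260 > ρ²=48 → inactive
F = F_att + ΣF_rep = (-3.8512,4.9662)
Δp = p'−p = (-0.7702,0.9932); α = Δx/Fx = (-3081/4000) / (-3081/800) = 1/5
check: Δy/Fy = (3973/4000) / (3973/800) = 1/5 ✓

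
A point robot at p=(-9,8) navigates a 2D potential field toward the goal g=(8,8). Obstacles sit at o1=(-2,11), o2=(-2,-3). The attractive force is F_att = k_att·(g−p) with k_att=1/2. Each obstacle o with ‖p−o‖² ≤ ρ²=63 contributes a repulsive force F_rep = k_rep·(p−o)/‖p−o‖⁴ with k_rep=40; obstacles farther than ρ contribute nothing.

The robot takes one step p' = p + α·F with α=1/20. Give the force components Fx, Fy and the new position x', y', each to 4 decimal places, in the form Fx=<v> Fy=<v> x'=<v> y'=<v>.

Fx=8.4168 Fy=-0.0357 x'=-8.5792 y'=7.9982

F_att = 1/2·(g−p) = 1/2·(17,0) = (8.5000,0.0000)
o1: d²=58 ≤ ρ²=63; F_rep = 40·(-7,-3)/58² = (-0.0832,-0.0357)
o2: d²=170 > ρ²=63 → inactive
F = F_att + ΣF_rep = (8.4168,-0.0357)
p' = p + 1/20·F = (-8.5792,7.9982)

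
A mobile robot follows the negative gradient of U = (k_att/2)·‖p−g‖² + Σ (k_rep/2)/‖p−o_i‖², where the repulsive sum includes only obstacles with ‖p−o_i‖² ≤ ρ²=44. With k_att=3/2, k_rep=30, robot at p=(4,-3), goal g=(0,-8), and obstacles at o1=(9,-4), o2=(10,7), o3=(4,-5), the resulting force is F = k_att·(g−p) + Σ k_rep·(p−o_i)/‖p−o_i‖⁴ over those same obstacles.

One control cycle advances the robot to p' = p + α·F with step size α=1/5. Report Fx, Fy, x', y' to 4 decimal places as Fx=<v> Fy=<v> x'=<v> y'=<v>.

Fx=-6.2219 Fy=-3.7056 x'=2.7556 y'=-3.7411

F_att = 3/2·(g−p) = 3/2·(-4,-5) = (-6.0000,-7.5000)
o1: d²=26 ≤ ρ²=44; F_rep = 30·(-5,1)/26² = (-0.2219,0.0444)
o2: d²=136 > ρ²=44 → inactive
o3: d²=4 ≤ ρ²=44; F_rep = 30·(0,2)/4² = (0.0000,3.7500)
F = F_att + ΣF_rep = (-6.2219,-3.7056)
p' = p + 1/5·F = (2.7556,-3.7411)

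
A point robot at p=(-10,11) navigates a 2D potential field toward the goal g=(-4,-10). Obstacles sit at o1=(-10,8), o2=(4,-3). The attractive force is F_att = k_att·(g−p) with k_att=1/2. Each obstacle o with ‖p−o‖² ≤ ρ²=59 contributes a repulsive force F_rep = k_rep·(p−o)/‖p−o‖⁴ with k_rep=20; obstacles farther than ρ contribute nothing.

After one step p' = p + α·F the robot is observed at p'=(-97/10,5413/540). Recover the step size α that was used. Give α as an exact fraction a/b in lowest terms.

α = 1/10

F_att = 1/2·(g−p) = 1/2·(6,-21) = (3.0000,-10.5000)
o1: d²=9 ≤ ρ²=59; F_rep = 20·(0,3)/9² = (0.0000,0.7407)
o2: d²=392 > ρ²=59 → inactive
F = F_att + ΣF_rep = (3.0000,-9.7593)
Δp = p'−p = (0.3000,-0.9759); α = Δx/Fx = (3/10) / (3) = 1/10
check: Δy/Fy = (-527/540) / (-527/54) = 1/10 ✓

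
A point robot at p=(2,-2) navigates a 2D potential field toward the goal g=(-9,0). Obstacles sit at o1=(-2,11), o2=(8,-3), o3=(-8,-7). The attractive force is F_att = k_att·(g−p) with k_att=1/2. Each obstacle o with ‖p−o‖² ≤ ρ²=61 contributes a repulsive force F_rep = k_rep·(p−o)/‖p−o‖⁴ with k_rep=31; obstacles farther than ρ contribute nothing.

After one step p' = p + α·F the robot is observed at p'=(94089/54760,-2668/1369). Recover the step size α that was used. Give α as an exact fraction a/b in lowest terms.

F_att = 1/2·(g−p) = 1/2·(-11,2) = (-5.5000,1.0000)
o1: d²=185 > ρ²=61 → inactive
o2: d²=37 ≤ ρ²=61; F_rep = 31·(-6,1)/37² = (-0.1359,0.0226)
o3: d²=125 > ρ²=61 → inactive
F = F_att + ΣF_rep = (-5.6359,1.0226)
Δp = p'−p = (-0.2818,0.0511); α = Δx/Fx = (-15431/54760) / (-15431/2738) = 1/20
check: Δy/Fy = (70/1369) / (1400/1369) = 1/20 ✓

α = 1/20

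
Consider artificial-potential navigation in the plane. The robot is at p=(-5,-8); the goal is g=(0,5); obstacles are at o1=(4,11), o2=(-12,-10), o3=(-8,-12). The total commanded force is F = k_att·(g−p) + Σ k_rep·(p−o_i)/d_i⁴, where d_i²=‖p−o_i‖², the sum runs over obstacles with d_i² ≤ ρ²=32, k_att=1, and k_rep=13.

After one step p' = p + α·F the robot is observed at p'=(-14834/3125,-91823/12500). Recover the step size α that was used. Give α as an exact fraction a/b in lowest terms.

α = 1/20

F_att = 1·(g−p) = 1·(5,13) = (5.0000,13.0000)
o1: d²=442 > ρ²=32 → inactive
o2: d²=53 > ρ²=32 → inactive
o3: d²=25 ≤ ρ²=32; F_rep = 13·(3,4)/25² = (0.0624,0.0832)
F = F_att + ΣF_rep = (5.0624,13.0832)
Δp = p'−p = (0.2531,0.6542); α = Δx/Fx = (791/3125) / (3164/625) = 1/20
check: Δy/Fy = (8177/12500) / (8177/625) = 1/20 ✓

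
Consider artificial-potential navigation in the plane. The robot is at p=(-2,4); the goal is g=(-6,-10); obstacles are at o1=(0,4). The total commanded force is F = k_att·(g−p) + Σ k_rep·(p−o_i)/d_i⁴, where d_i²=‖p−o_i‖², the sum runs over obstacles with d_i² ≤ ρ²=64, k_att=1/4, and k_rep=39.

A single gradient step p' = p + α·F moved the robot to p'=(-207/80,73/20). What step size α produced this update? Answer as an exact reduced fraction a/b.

F_att = 1/4·(g−p) = 1/4·(-4,-14) = (-1.0000,-3.5000)
o1: d²=4 ≤ ρ²=64; F_rep = 39·(-2,0)/4² = (-4.8750,0.0000)
F = F_att + ΣF_rep = (-5.8750,-3.5000)
Δp = p'−p = (-0.5875,-0.3500); α = Δx/Fx = (-47/80) / (-47/8) = 1/10
check: Δy/Fy = (-7/20) / (-7/2) = 1/10 ✓

α = 1/10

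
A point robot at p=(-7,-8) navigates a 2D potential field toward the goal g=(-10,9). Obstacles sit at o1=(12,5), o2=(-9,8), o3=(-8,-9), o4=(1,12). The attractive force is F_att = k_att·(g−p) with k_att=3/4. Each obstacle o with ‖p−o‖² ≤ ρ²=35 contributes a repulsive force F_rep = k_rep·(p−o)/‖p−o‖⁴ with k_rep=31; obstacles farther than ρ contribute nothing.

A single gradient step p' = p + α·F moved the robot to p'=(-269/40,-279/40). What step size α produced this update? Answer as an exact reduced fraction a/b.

α = 1/20

F_att = 3/4·(g−p) = 3/4·(-3,17) = (-2.2500,12.7500)
o1: d²=530 > ρ²=35 → inactive
o2: d²=260 > ρ²=35 → inactive
o3: d²=2 ≤ ρ²=35; F_rep = 31·(1,1)/2² = (7.7500,7.7500)
o4: d²=464 > ρ²=35 → inactive
F = F_att + ΣF_rep = (5.5000,20.5000)
Δp = p'−p = (0.2750,1.0250); α = Δx/Fx = (11/40) / (11/2) = 1/20
check: Δy/Fy = (41/40) / (41/2) = 1/20 ✓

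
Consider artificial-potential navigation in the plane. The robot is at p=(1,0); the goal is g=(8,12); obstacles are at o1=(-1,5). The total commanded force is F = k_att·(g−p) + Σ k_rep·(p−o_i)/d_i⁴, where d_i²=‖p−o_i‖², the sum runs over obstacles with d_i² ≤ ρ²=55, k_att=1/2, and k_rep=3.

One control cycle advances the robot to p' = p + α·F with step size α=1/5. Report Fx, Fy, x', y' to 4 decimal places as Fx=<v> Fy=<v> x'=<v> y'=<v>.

F_att = 1/2·(g−p) = 1/2·(7,12) = (3.5000,6.0000)
o1: d²=29 ≤ ρ²=55; F_rep = 3·(2,-5)/29² = (0.0071,-0.0178)
F = F_att + ΣF_rep = (3.5071,5.9822)
p' = p + 1/5·F = (1.7014,1.1964)

Fx=3.5071 Fy=5.9822 x'=1.7014 y'=1.1964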